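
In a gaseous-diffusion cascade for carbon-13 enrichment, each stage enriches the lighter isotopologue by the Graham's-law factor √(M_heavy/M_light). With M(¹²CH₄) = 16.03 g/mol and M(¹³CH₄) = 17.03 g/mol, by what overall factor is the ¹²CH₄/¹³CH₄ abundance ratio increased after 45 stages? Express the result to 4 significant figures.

3.902

After 45 stages the ratio has grown by (√(17.03/16.03))^45 = (17.03/16.03)^(45/2).
= 1.06238^(45/2) = 3.902.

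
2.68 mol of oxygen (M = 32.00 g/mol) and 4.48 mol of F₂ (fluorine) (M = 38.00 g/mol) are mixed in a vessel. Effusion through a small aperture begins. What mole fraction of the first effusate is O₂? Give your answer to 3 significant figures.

The effusion rate of species i is ∝ p_i/√M_i ∝ n_i/√M_i.
x_O₂(eff) = (n_O₂/√M_O₂) / (n_O₂/√M_O₂ + n_F₂/√M_F₂)
= (2.68/√32.00) / (2.68/√32.00 + 4.48/√38.00) = 0.4738/(0.4738 + 0.7268) = 0.395.

0.395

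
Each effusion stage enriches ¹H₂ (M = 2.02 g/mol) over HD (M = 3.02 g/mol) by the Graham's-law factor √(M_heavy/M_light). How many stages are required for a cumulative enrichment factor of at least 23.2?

16

With α = √(3.02/2.02) per stage, ln α = ½ ln(1.49505) = 0.2011.
Need α^N ≥ 23.2 ⇒ N ≥ ln(23.2) / ln α = 3.144 / 0.2011 = 15.64.
Minimum whole number of stages: N = 16.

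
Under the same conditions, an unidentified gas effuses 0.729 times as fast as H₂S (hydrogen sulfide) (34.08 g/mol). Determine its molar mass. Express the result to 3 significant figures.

Using Graham's law: rate_X/rate_H₂S = √(M_H₂S/M_X).
0.729 = √(34.08/M_X)
M_X = 34.08 / 0.729² = 34.08 / 0.5314 = 64.1 g/mol

64.1 g/mol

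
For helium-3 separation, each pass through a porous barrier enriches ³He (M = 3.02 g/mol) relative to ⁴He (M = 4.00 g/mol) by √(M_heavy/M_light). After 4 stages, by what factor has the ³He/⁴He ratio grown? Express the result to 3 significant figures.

After 4 stages the ratio has grown by (√(4.00/3.02))^4 = (4.00/3.02)^(4/2).
= 1.32450^2 = 1.75.

1.75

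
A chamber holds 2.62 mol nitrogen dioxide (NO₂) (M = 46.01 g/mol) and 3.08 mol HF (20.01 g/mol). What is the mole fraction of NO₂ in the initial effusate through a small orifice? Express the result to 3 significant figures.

The effusion rate of species i is ∝ p_i/√M_i ∝ n_i/√M_i.
x_NO₂(eff) = (n_NO₂/√M_NO₂) / (n_NO₂/√M_NO₂ + n_HF/√M_HF)
= (2.62/√46.01) / (2.62/√46.01 + 3.08/√20.01) = 0.3863/(0.3863 + 0.6885) = 0.359.

0.359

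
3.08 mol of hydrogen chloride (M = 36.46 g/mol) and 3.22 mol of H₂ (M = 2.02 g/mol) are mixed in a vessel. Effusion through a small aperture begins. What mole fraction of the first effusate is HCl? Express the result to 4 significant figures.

0.1838

Effusion rate of each component ∝ n_i/√M_i (partial pressure × 1/√M).
Mole fraction of HCl in the effusate = (n_HCl/√M_HCl) / (n_HCl/√M_HCl + n_H₂/√M_H₂)
= (3.08/√36.46) / (3.08/√36.46 + 3.22/√2.02) = 0.5101/(0.5101 + 2.266) = 0.1838.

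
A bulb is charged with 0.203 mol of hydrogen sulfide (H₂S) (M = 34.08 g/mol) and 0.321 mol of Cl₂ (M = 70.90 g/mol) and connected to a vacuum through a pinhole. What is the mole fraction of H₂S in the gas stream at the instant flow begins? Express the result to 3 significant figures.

Rate_i ∝ x_i/√M_i (Graham's law weighted by mole fraction), so the effusate composition follows n_i/√M_i.
x_H₂S(eff) = (n_H₂S/√M_H₂S) / (n_H₂S/√M_H₂S + n_Cl₂/√M_Cl₂)
= (0.203/√34.08) / (0.203/√34.08 + 0.321/√70.90) = 0.03477/(0.03477 + 0.03812) = 0.477.

0.477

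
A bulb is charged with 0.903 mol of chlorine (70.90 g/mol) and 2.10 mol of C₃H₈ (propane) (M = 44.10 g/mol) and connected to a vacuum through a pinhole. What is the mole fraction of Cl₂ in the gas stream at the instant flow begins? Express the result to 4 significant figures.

Rate_i ∝ x_i/√M_i (Graham's law weighted by mole fraction), so the effusate composition follows n_i/√M_i.
So x_Cl₂ in the escaping gas = (n_Cl₂/√M_Cl₂) / Σ(n_i/√M_i)
= (0.903/√70.90) / (0.903/√70.90 + 2.10/√44.10) = 0.1072/(0.1072 + 0.3162) = 0.2532.

0.2532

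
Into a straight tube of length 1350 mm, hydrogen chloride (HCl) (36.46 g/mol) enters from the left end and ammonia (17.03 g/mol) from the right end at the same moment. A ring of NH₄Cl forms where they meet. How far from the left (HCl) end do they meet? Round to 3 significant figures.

548 mm

In equal time, each gas travels a distance ∝ its rate ∝ 1/√M, so d_HCl/d_NH₃ = √(M_NH₃/M_HCl) = √(17.03/36.46) = 0.6834.
With d_HCl + d_NH₃ = 1350 mm, d_NH₃ = 1350/(1 + 0.6834) = 801.9 mm.
d_HCl = 1350 − 801.9 = 548 mm.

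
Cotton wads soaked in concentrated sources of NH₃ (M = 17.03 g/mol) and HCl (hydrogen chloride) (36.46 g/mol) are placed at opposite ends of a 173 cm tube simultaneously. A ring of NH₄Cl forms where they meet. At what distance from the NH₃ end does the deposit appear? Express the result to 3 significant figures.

Distances travelled in equal time are proportional to diffusion rates, so d_NH₃/d_HCl = √(M_HCl/M_NH₃) = √(36.46/17.03) = 1.463.
With d_NH₃ + d_HCl = 173 cm, d_HCl = 173/(1 + 1.463) = 70.23 cm.
d_NH₃ = 173 − 70.23 = 103 cm.

103 cm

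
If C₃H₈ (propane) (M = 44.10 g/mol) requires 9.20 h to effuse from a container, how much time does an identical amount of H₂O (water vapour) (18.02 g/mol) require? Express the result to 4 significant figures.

Using Graham's law: t_H₂O/t_C₃H₈ = √(M_H₂O/M_C₃H₈) = √(18.02/44.10) = √0.4086 = 0.6392.
So the time for H₂O is 9.20 × 0.6392 = 5.881 h.

5.881 h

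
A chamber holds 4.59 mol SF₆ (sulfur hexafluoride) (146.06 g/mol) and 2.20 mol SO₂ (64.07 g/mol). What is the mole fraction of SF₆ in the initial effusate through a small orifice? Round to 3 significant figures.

Effusion rate of each component ∝ n_i/√M_i (partial pressure × 1/√M).
x_SF₆(eff) = (n_SF₆/√M_SF₆) / (n_SF₆/√M_SF₆ + n_SO₂/√M_SO₂)
= (4.59/√146.06) / (4.59/√146.06 + 2.20/√64.07) = 0.3798/(0.3798 + 0.2748) = 0.580.

0.580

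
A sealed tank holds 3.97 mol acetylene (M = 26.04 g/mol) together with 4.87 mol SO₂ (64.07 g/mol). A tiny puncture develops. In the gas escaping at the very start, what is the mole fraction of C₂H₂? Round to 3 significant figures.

Rate_i ∝ x_i/√M_i (Graham's law weighted by mole fraction), so the effusate composition follows n_i/√M_i.
So x_C₂H₂ in the escaping gas = (n_C₂H₂/√M_C₂H₂) / Σ(n_i/√M_i)
= (3.97/√26.04) / (3.97/√26.04 + 4.87/√64.07) = 0.7780/(0.7780 + 0.6084) = 0.561.

0.561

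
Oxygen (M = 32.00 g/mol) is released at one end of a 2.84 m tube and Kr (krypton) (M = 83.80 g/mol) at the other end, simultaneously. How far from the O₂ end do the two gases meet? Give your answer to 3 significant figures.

1.76 m

The fronts meet when d_O₂ + d_Kr = L with d_O₂/d_Kr = √(M_Kr/M_O₂) (Graham's law). Here √(M_Kr/M_O₂) = √(83.80/32.00) = 1.618.
With d_O₂ + d_Kr = 2.84 m, d_Kr = 2.84/(1 + 1.618) = 1.085 m.
d_O₂ = 2.84 − 1.085 = 1.76 m.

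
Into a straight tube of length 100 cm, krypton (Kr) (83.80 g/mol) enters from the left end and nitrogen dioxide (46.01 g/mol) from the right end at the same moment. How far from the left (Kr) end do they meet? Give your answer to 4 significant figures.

42.56 cm

In equal time, each gas travels a distance ∝ its rate ∝ 1/√M, so d_Kr/d_NO₂ = √(M_NO₂/M_Kr) = √(46.01/83.80) = 0.7410.
With d_Kr + d_NO₂ = 100 cm, d_NO₂ = 100/(1 + 0.7410) = 57.44 cm.
d_Kr = 100 − 57.44 = 42.56 cm.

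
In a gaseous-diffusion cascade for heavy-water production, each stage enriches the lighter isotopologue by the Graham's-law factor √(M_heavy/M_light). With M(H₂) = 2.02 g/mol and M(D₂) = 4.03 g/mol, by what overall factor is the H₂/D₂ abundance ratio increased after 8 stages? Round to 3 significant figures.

The single-stage factor is √(M_heavy/M_light), so 8 stages give [√(4.03/2.02)]^8 = (4.03/2.02)^(8/2).
= 1.99505^4 = 15.8.

15.8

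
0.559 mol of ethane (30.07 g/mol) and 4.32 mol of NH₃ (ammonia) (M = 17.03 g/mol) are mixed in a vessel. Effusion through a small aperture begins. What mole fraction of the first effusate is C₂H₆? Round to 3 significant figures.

Rate_i ∝ x_i/√M_i (Graham's law weighted by mole fraction), so the effusate composition follows n_i/√M_i.
Mole fraction of C₂H₆ in the effusate = (n_C₂H₆/√M_C₂H₆) / (n_C₂H₆/√M_C₂H₆ + n_NH₃/√M_NH₃)
= (0.559/√30.07) / (0.559/√30.07 + 4.32/√17.03) = 0.1019/(0.1019 + 1.047) = 0.0887.

0.0887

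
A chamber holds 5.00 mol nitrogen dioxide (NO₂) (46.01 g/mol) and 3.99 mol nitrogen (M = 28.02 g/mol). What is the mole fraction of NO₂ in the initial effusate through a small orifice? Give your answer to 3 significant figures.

0.494

Each component's effusion rate ∝ (its partial pressure)·(1/√M) ∝ n_i/√M_i.
So x_NO₂ in the escaping gas = (n_NO₂/√M_NO₂) / Σ(n_i/√M_i)
= (5.00/√46.01) / (5.00/√46.01 + 3.99/√28.02) = 0.7371/(0.7371 + 0.7538) = 0.494.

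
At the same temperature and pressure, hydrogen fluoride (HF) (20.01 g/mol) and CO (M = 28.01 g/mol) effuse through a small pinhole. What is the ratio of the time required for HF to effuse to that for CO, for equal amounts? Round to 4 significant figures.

Graham's law gives t_HF/t_CO = √(M_HF/M_CO) = √(20.01/28.01) = √0.7144 = 0.8452.

0.8452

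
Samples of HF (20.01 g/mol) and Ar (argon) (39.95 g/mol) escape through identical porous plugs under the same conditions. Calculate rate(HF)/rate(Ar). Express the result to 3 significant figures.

1.41

From Graham's law, rate_HF/rate_Ar = √(M_Ar/M_HF) = √(39.95/20.01) = √1.997 = 1.41.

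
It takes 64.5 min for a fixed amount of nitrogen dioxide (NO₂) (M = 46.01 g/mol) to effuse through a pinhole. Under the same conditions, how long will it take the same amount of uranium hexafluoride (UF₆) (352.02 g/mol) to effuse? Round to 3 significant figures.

178 min

Since effusion rate ∝ 1/√M, t_UF₆/t_NO₂ = √(M_UF₆/M_NO₂) = √(352.02/46.01) = √7.651 = 2.766.
So the time for UF₆ is 64.5 × 2.766 = 178 min.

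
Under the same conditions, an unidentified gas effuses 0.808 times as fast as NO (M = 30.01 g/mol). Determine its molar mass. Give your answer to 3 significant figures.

From Graham's law, rate_X/rate_NO = √(M_NO/M_X).
0.808 = √(30.01/M_X)
M_X = 30.01 / 0.808² = 30.01 / 0.6529 = 46.0 g/mol

46.0 g/mol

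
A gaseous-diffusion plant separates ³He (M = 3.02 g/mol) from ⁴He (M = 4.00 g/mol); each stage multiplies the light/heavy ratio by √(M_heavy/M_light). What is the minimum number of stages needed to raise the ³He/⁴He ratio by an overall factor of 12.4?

18

Single-stage factor α = √(4.00/3.02), so ln α = ½ ln(1.32450) = 0.1405.
Need α^N ≥ 12.4 ⇒ N ≥ ln(12.4) / ln α = 2.518 / 0.1405 = 17.92.
So at least 18 stages are needed.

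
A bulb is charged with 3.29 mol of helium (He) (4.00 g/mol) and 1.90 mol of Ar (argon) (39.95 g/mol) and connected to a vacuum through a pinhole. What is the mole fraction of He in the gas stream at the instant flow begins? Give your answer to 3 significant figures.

Rate_i ∝ x_i/√M_i (Graham's law weighted by mole fraction), so the effusate composition follows n_i/√M_i.
So x_He in the escaping gas = (n_He/√M_He) / Σ(n_i/√M_i)
= (3.29/√4.00) / (3.29/√4.00 + 1.90/√39.95) = 1.645/(1.645 + 0.3006) = 0.845.

0.845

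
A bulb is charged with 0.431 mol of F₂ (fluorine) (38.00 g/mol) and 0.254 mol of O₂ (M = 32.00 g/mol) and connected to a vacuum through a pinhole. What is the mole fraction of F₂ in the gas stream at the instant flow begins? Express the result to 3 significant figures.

Rate_i ∝ x_i/√M_i (Graham's law weighted by mole fraction), so the effusate composition follows n_i/√M_i.
Mole fraction of F₂ in the effusate = (n_F₂/√M_F₂) / (n_F₂/√M_F₂ + n_O₂/√M_O₂)
= (0.431/√38.00) / (0.431/√38.00 + 0.254/√32.00) = 0.06992/(0.06992 + 0.04490) = 0.609.

0.609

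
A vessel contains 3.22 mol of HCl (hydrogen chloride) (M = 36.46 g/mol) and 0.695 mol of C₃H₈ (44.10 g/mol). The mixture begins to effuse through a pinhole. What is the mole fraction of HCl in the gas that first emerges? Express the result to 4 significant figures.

0.8359

The effusion rate of species i is ∝ p_i/√M_i ∝ n_i/√M_i.
So x_HCl in the escaping gas = (n_HCl/√M_HCl) / Σ(n_i/√M_i)
= (3.22/√36.46) / (3.22/√36.46 + 0.695/√44.10) = 0.5333/(0.5333 + 0.1047) = 0.8359.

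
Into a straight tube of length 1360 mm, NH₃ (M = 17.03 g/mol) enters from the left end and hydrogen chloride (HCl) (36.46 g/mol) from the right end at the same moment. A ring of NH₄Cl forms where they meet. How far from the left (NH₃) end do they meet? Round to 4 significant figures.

807.9 mm

Distances travelled in equal time are proportional to diffusion rates, so d_NH₃/d_HCl = √(M_HCl/M_NH₃) = √(36.46/17.03) = 1.463.
With d_NH₃ + d_HCl = 1360 mm, d_HCl = 1360/(1 + 1.463) = 552.1 mm.
d_NH₃ = 1360 − 552.1 = 807.9 mm.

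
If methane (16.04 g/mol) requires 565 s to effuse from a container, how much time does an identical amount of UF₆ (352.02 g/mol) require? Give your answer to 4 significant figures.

2647 s

Using Graham's law: t_UF₆/t_CH₄ = √(M_UF₆/M_CH₄) = √(352.02/16.04) = √21.95 = 4.685.
So the time for UF₆ is 565 × 4.685 = 2647 s.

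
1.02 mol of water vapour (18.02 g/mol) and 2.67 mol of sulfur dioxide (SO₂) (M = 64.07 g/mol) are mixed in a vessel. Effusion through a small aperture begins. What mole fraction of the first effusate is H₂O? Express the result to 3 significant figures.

0.419

Effusion rate of each component ∝ n_i/√M_i (partial pressure × 1/√M).
x_H₂O(eff) = (n_H₂O/√M_H₂O) / (n_H₂O/√M_H₂O + n_SO₂/√M_SO₂)
= (1.02/√18.02) / (1.02/√18.02 + 2.67/√64.07) = 0.2403/(0.2403 + 0.3336) = 0.419.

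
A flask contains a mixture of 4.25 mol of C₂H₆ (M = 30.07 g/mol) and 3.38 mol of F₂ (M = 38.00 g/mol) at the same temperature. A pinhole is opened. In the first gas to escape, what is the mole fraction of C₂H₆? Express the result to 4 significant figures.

Rate_i ∝ x_i/√M_i (Graham's law weighted by mole fraction), so the effusate composition follows n_i/√M_i.
x_C₂H₆(eff) = (n_C₂H₆/√M_C₂H₆) / (n_C₂H₆/√M_C₂H₆ + n_F₂/√M_F₂)
= (4.25/√30.07) / (4.25/√30.07 + 3.38/√38.00) = 0.7750/(0.7750 + 0.5483) = 0.5857.

0.5857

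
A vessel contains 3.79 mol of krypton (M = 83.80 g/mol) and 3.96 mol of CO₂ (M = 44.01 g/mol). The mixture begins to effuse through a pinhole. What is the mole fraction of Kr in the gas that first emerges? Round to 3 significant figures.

Effusion rate of each component ∝ n_i/√M_i (partial pressure × 1/√M).
Mole fraction of Kr in the effusate = (n_Kr/√M_Kr) / (n_Kr/√M_Kr + n_CO₂/√M_CO₂)
= (3.79/√83.80) / (3.79/√83.80 + 3.96/√44.01) = 0.4140/(0.4140 + 0.5969) = 0.410.

0.410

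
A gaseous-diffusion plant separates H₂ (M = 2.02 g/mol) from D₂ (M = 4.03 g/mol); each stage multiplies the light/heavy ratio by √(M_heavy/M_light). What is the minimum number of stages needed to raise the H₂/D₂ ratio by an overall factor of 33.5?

With α = √(4.03/2.02) per stage, ln α = ½ ln(1.99505) = 0.3453.
Need α^N ≥ 33.5 ⇒ N ≥ ln(33.5) / ln α = 3.512 / 0.3453 = 10.17.
Minimum whole number of stages: N = 11.

11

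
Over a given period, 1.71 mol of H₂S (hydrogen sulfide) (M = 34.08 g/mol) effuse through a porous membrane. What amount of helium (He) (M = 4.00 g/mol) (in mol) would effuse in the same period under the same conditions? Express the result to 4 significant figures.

4.991 mol

Graham's law gives rate_He/rate_H₂S = √(M_H₂S/M_He) = √(34.08/4.00) = √8.520 = 2.919.
So the amount for He is 1.71 × 2.919 = 4.991 mol.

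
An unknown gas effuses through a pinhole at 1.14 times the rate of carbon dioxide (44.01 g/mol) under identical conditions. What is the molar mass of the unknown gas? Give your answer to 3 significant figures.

By Graham's law, rate_X/rate_CO₂ = √(M_CO₂/M_X).
1.14 = √(44.01/M_X)
M_X = 44.01 / 1.14² = 44.01 / 1.300 = 33.9 g/mol

33.9 g/mol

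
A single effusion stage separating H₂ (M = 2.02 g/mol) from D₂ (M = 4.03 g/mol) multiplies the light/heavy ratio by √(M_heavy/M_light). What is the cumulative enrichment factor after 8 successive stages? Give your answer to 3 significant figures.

The single-stage factor is √(M_heavy/M_light), so 8 stages give [√(4.03/2.02)]^8 = (4.03/2.02)^(8/2).
= 1.99505^4 = 15.8.

15.8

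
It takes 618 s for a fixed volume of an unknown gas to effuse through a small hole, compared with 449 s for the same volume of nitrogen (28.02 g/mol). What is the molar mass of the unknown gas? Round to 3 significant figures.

From Graham's law, t_X/t_N₂ = √(M_X/M_N₂).
618/449 = 1.376 = √(M_X/28.02)
M_X = 28.02 × 1.376² = 28.02 × 1.894 = 53.1 g/mol

53.1 g/mol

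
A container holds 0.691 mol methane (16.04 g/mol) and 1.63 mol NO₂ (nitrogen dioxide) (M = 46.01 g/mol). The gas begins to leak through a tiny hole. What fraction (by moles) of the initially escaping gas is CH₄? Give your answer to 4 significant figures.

0.4179

The effusion rate of species i is ∝ p_i/√M_i ∝ n_i/√M_i.
Mole fraction of CH₄ in the effusate = (n_CH₄/√M_CH₄) / (n_CH₄/√M_CH₄ + n_NO₂/√M_NO₂)
= (0.691/√16.04) / (0.691/√16.04 + 1.63/√46.01) = 0.1725/(0.1725 + 0.2403) = 0.4179.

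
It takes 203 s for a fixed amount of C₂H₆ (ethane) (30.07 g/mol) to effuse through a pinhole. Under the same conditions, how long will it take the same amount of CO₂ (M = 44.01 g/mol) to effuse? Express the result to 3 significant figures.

246 s

Since effusion rate ∝ 1/√M, t_CO₂/t_C₂H₆ = √(M_CO₂/M_C₂H₆) = √(44.01/30.07) = √1.464 = 1.210.
So the time for CO₂ is 203 × 1.210 = 246 s.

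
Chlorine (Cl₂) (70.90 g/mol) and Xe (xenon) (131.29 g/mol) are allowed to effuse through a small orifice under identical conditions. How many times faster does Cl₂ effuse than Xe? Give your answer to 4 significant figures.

From Graham's law, rate_Cl₂/rate_Xe = √(M_Xe/M_Cl₂) = √(131.29/70.90) = √1.852 = 1.361.

1.361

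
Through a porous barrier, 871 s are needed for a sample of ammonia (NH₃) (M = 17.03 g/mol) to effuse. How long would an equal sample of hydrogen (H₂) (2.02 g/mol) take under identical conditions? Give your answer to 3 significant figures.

300 s

Since effusion rate ∝ 1/√M, t_H₂/t_NH₃ = √(M_H₂/M_NH₃) = √(2.02/17.03) = √0.1186 = 0.3444.
So the time for H₂ is 871 × 0.3444 = 300 s.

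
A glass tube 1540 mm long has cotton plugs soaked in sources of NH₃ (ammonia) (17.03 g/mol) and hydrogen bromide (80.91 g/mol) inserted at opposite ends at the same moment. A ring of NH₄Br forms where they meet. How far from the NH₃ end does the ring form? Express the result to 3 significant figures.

In equal time, each gas travels a distance ∝ its rate ∝ 1/√M, so d_NH₃/d_HBr = √(M_HBr/M_NH₃) = √(80.91/17.03) = 2.180.
With d_NH₃ + d_HBr = 1540 mm, d_HBr = 1540/(1 + 2.180) = 484.3 mm.
d_NH₃ = 1540 − 484.3 = 1060 mm.

1060 mm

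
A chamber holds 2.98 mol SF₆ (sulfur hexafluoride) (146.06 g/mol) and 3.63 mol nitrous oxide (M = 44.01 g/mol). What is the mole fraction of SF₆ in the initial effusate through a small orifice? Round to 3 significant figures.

0.311

Effusion rate of each component ∝ n_i/√M_i (partial pressure × 1/√M).
So x_SF₆ in the escaping gas = (n_SF₆/√M_SF₆) / Σ(n_i/√M_i)
= (2.98/√146.06) / (2.98/√146.06 + 3.63/√44.01) = 0.2466/(0.2466 + 0.5472) = 0.311.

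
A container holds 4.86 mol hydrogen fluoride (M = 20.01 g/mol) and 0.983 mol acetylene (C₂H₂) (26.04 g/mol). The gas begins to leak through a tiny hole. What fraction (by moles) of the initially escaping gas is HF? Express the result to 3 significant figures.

Effusion rate of each component ∝ n_i/√M_i (partial pressure × 1/√M).
So x_HF in the escaping gas = (n_HF/√M_HF) / Σ(n_i/√M_i)
= (4.86/√20.01) / (4.86/√20.01 + 0.983/√26.04) = 1.086/(1.086 + 0.1926) = 0.849.

0.849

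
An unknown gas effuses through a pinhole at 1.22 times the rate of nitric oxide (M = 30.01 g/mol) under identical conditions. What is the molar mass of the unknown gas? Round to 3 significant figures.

20.2 g/mol

Using Graham's law: rate_X/rate_NO = √(M_NO/M_X).
1.22 = √(30.01/M_X)
M_X = 30.01 / 1.22² = 30.01 / 1.488 = 20.2 g/mol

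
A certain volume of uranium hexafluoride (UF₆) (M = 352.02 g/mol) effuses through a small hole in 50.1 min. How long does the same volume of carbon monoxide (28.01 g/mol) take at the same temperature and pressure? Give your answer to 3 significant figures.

By Graham's law, t_CO/t_UF₆ = √(M_CO/M_UF₆) = √(28.01/352.02) = √0.07957 = 0.2821.
So the time for CO is 50.1 × 0.2821 = 14.1 min.

14.1 min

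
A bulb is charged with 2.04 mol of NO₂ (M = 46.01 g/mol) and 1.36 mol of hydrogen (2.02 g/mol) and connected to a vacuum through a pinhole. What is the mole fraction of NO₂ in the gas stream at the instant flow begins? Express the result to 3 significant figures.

0.239

Each component's effusion rate ∝ (its partial pressure)·(1/√M) ∝ n_i/√M_i.
x_NO₂(eff) = (n_NO₂/√M_NO₂) / (n_NO₂/√M_NO₂ + n_H₂/√M_H₂)
= (2.04/√46.01) / (2.04/√46.01 + 1.36/√2.02) = 0.3007/(0.3007 + 0.9569) = 0.239.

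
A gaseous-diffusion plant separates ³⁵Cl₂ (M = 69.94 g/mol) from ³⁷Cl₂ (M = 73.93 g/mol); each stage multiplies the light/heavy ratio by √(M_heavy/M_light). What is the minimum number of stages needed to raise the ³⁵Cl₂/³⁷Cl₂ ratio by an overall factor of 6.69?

69

Per stage α = (73.93/69.94)^(1/2) = 1.05705^0.5, giving ln α = 0.02774.
Need α^N ≥ 6.69 ⇒ N ≥ ln(6.69) / ln α = 1.901 / 0.02774 = 68.51.
Minimum whole number of stages: N = 69.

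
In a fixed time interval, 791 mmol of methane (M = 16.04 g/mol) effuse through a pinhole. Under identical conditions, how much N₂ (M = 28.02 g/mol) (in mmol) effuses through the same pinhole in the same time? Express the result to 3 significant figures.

598 mmol

Since effusion rate ∝ 1/√M, rate_N₂/rate_CH₄ = √(M_CH₄/M_N₂) = √(16.04/28.02) = √0.5724 = 0.7566.
So the amount for N₂ is 791 × 0.7566 = 598 mmol.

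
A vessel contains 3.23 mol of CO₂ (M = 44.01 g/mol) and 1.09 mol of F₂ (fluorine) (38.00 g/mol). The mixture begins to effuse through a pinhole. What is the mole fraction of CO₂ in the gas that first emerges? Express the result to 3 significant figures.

0.734

Rate_i ∝ x_i/√M_i (Graham's law weighted by mole fraction), so the effusate composition follows n_i/√M_i.
Mole fraction of CO₂ in the effusate = (n_CO₂/√M_CO₂) / (n_CO₂/√M_CO₂ + n_F₂/√M_F₂)
= (3.23/√44.01) / (3.23/√44.01 + 1.09/√38.00) = 0.4869/(0.4869 + 0.1768) = 0.734.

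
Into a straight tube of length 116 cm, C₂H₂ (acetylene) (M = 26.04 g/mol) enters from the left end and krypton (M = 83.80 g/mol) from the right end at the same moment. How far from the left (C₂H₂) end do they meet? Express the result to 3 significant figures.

Distances travelled in equal time are proportional to diffusion rates, so d_C₂H₂/d_Kr = √(M_Kr/M_C₂H₂) = √(83.80/26.04) = 1.794.
With d_C₂H₂ + d_Kr = 116 cm, d_Kr = 116/(1 + 1.794) = 41.52 cm.
d_C₂H₂ = 116 − 41.52 = 74.5 cm.

74.5 cm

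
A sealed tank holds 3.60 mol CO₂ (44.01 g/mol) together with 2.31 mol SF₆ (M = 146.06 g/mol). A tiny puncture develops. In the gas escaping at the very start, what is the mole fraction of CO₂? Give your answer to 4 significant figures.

Effusion rate of each component ∝ n_i/√M_i (partial pressure × 1/√M).
So x_CO₂ in the escaping gas = (n_CO₂/√M_CO₂) / Σ(n_i/√M_i)
= (3.60/√44.01) / (3.60/√44.01 + 2.31/√146.06) = 0.5427/(0.5427 + 0.1911) = 0.7395.

0.7395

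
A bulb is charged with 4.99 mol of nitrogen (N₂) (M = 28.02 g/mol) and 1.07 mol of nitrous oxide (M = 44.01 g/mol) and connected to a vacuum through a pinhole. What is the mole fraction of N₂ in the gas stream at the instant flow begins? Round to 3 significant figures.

Each component's effusion rate ∝ (its partial pressure)·(1/√M) ∝ n_i/√M_i.
Mole fraction of N₂ in the effusate = (n_N₂/√M_N₂) / (n_N₂/√M_N₂ + n_N₂O/√M_N₂O)
= (4.99/√28.02) / (4.99/√28.02 + 1.07/√44.01) = 0.9427/(0.9427 + 0.1613) = 0.854.

0.854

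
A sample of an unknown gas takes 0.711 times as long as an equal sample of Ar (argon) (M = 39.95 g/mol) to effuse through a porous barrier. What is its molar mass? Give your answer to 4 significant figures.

By Graham's law, t_X/t_Ar = √(M_X/M_Ar).
0.711 = √(M_X/39.95)
M_X = 39.95 × 0.711² = 39.95 × 0.5055 = 20.20 g/mol

20.20 g/mol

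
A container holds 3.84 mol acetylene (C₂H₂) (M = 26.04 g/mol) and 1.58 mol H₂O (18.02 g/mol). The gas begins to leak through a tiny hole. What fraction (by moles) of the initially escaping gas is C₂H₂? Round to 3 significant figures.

0.669

Effusion rate of each component ∝ n_i/√M_i (partial pressure × 1/√M).
Mole fraction of C₂H₂ in the effusate = (n_C₂H₂/√M_C₂H₂) / (n_C₂H₂/√M_C₂H₂ + n_H₂O/√M_H₂O)
= (3.84/√26.04) / (3.84/√26.04 + 1.58/√18.02) = 0.7525/(0.7525 + 0.3722) = 0.669.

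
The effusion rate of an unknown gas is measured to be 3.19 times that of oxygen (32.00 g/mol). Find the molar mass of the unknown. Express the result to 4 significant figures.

3.145 g/mol

Since effusion rate ∝ 1/√M, rate_X/rate_O₂ = √(M_O₂/M_X).
3.19 = √(32.00/M_X)
M_X = 32.00 / 3.19² = 32.00 / 10.18 = 3.145 g/mol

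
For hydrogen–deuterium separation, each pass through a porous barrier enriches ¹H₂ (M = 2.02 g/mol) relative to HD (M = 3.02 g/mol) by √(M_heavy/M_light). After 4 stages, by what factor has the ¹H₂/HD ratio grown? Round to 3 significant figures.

After 4 stages the ratio has grown by (√(3.02/2.02))^4 = (3.02/2.02)^(4/2).
= 1.49505^2 = 2.24.

2.24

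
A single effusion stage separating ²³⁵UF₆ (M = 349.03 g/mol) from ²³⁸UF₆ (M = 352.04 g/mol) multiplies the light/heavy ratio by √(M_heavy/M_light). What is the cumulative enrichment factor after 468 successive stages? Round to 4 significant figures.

Overall factor = α^468 with α = √(352.04/349.03), i.e. (352.04/349.03)^(468/2).
= 1.00862^234 = 7.458.

7.458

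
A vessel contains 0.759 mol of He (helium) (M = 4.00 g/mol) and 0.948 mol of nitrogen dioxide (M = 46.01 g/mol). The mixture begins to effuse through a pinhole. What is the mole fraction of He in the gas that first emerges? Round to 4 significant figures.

0.7308

Rate_i ∝ x_i/√M_i (Graham's law weighted by mole fraction), so the effusate composition follows n_i/√M_i.
So x_He in the escaping gas = (n_He/√M_He) / Σ(n_i/√M_i)
= (0.759/√4.00) / (0.759/√4.00 + 0.948/√46.01) = 0.3795/(0.3795 + 0.1398) = 0.7308.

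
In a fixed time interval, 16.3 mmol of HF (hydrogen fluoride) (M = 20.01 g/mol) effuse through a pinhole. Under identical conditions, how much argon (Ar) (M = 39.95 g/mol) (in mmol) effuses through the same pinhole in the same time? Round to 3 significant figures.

Since effusion rate ∝ 1/√M, rate_Ar/rate_HF = √(M_HF/M_Ar) = √(20.01/39.95) = √0.5009 = 0.7077.
So the amount for Ar is 16.3 × 0.7077 = 11.5 mmol.

11.5 mmol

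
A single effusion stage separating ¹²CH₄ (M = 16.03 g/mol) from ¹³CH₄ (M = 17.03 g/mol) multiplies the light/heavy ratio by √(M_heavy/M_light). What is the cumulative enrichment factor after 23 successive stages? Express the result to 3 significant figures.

Each stage multiplies the ratio by α = √(17.03/16.03), so after 23 stages the overall factor is α^23 = (17.03/16.03)^(23/2).
= 1.06238^(23/2) = 2.01.

2.01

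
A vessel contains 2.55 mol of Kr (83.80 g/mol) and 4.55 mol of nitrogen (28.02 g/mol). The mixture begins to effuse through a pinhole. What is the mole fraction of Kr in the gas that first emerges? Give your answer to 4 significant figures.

Rate_i ∝ x_i/√M_i (Graham's law weighted by mole fraction), so the effusate composition follows n_i/√M_i.
Mole fraction of Kr in the effusate = (n_Kr/√M_Kr) / (n_Kr/√M_Kr + n_N₂/√M_N₂)
= (2.55/√83.80) / (2.55/√83.80 + 4.55/√28.02) = 0.2786/(0.2786 + 0.8596) = 0.2448.

0.2448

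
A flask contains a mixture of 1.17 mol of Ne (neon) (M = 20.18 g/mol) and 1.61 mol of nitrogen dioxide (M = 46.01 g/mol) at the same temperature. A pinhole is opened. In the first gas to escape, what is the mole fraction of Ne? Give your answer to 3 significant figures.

Each component's effusion rate ∝ (its partial pressure)·(1/√M) ∝ n_i/√M_i.
x_Ne(eff) = (n_Ne/√M_Ne) / (n_Ne/√M_Ne + n_NO₂/√M_NO₂)
= (1.17/√20.18) / (1.17/√20.18 + 1.61/√46.01) = 0.2605/(0.2605 + 0.2374) = 0.523.

0.523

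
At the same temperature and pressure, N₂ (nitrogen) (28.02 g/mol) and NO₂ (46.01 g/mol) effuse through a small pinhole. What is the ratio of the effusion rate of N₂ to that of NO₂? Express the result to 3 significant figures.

From Graham's law, rate_N₂/rate_NO₂ = √(M_NO₂/M_N₂) = √(46.01/28.02) = √1.642 = 1.28.

1.28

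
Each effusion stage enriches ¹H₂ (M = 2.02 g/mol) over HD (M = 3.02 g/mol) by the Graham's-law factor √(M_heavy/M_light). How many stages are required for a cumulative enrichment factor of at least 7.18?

With α = √(3.02/2.02) per stage, ln α = ½ ln(1.49505) = 0.2011.
Need α^N ≥ 7.18 ⇒ N ≥ ln(7.18) / ln α = 1.971 / 0.2011 = 9.80.
So at least 10 stages are needed.

10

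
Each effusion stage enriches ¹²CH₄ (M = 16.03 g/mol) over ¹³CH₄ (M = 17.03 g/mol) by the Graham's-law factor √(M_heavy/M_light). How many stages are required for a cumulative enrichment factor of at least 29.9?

Single-stage factor α = √(17.03/16.03), so ln α = ½ ln(1.06238) = 0.03026.
Need α^N ≥ 29.9 ⇒ N ≥ ln(29.9) / ln α = 3.398 / 0.03026 = 112.30.
So at least 113 stages are needed.

113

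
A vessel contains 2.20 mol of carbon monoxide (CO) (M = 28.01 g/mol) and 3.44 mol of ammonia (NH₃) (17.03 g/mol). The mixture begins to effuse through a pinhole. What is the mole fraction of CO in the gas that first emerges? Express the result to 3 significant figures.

The effusion rate of species i is ∝ p_i/√M_i ∝ n_i/√M_i.
x_CO(eff) = (n_CO/√M_CO) / (n_CO/√M_CO + n_NH₃/√M_NH₃)
= (2.20/√28.01) / (2.20/√28.01 + 3.44/√17.03) = 0.4157/(0.4157 + 0.8336) = 0.333.

0.333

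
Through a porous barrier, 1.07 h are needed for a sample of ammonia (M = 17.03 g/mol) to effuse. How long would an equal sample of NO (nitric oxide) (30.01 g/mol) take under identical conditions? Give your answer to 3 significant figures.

1.42 h

Graham's law gives t_NO/t_NH₃ = √(M_NO/M_NH₃) = √(30.01/17.03) = √1.762 = 1.327.
So the time for NO is 1.07 × 1.327 = 1.42 h.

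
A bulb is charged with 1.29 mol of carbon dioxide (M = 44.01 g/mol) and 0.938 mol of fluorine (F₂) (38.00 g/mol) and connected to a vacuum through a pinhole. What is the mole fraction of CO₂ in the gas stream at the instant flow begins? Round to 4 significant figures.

0.5610

The effusion rate of species i is ∝ p_i/√M_i ∝ n_i/√M_i.
So x_CO₂ in the escaping gas = (n_CO₂/√M_CO₂) / Σ(n_i/√M_i)
= (1.29/√44.01) / (1.29/√44.01 + 0.938/√38.00) = 0.1945/(0.1945 + 0.1522) = 0.5610.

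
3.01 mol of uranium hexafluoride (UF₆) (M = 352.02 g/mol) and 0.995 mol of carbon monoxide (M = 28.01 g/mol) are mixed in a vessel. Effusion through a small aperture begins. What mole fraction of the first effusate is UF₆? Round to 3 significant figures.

Rate_i ∝ x_i/√M_i (Graham's law weighted by mole fraction), so the effusate composition follows n_i/√M_i.
x_UF₆(eff) = (n_UF₆/√M_UF₆) / (n_UF₆/√M_UF₆ + n_CO/√M_CO)
= (3.01/√352.02) / (3.01/√352.02 + 0.995/√28.01) = 0.1604/(0.1604 + 0.1880) = 0.460.

0.460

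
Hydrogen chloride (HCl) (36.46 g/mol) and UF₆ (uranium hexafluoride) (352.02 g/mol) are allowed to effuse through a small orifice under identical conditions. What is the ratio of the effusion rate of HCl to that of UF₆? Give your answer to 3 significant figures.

Since effusion rate ∝ 1/√M, rate_HCl/rate_UF₆ = √(M_UF₆/M_HCl) = √(352.02/36.46) = √9.655 = 3.11.

3.11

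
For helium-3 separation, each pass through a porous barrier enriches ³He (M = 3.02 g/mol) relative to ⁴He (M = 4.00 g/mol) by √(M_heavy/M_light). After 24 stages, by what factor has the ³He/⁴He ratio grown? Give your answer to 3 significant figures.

After 24 stages the ratio has grown by (√(4.00/3.02))^24 = (4.00/3.02)^(24/2).
= 1.32450^12 = 29.1.

29.1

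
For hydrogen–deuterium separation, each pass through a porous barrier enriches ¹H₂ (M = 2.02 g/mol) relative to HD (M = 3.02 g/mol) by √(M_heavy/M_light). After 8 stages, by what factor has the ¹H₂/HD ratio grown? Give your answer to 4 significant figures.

4.996

The single-stage factor is √(M_heavy/M_light), so 8 stages give [√(3.02/2.02)]^8 = (3.02/2.02)^(8/2).
= 1.49505^4 = 4.996.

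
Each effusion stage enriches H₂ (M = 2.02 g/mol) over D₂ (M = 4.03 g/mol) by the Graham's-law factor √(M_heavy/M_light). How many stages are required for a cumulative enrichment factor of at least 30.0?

10

Per stage α = (4.03/2.02)^(1/2) = 1.99505^0.5, giving ln α = 0.3453.
Need α^N ≥ 30.0 ⇒ N ≥ ln(30.0) / ln α = 3.401 / 0.3453 = 9.85.
Minimum whole number of stages: N = 10.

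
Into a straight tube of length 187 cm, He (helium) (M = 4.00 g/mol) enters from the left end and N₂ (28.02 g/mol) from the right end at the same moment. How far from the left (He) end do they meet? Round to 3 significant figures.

136 cm

The fronts meet when d_He + d_N₂ = L with d_He/d_N₂ = √(M_N₂/M_He) (Graham's law). Here √(M_N₂/M_He) = √(28.02/4.00) = 2.647.
With d_He + d_N₂ = 187 cm, d_N₂ = 187/(1 + 2.647) = 51.28 cm.
d_He = 187 − 51.28 = 136 cm.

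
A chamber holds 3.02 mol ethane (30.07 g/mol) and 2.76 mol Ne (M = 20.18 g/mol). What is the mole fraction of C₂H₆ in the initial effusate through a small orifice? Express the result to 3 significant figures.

Effusion rate of each component ∝ n_i/√M_i (partial pressure × 1/√M).
x_C₂H₆(eff) = (n_C₂H₆/√M_C₂H₆) / (n_C₂H₆/√M_C₂H₆ + n_Ne/√M_Ne)
= (3.02/√30.07) / (3.02/√30.07 + 2.76/√20.18) = 0.5507/(0.5507 + 0.6144) = 0.473.

0.473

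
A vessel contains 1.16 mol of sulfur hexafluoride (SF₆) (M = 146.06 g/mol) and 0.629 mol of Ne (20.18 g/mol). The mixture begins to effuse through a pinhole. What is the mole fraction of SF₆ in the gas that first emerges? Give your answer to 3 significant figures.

0.407

The effusion rate of species i is ∝ p_i/√M_i ∝ n_i/√M_i.
x_SF₆(eff) = (n_SF₆/√M_SF₆) / (n_SF₆/√M_SF₆ + n_Ne/√M_Ne)
= (1.16/√146.06) / (1.16/√146.06 + 0.629/√20.18) = 0.09598/(0.09598 + 0.1400) = 0.407.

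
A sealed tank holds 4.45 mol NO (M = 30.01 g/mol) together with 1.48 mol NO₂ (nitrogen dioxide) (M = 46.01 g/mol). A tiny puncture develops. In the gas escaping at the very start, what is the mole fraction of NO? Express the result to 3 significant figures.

Each component's effusion rate ∝ (its partial pressure)·(1/√M) ∝ n_i/√M_i.
So x_NO in the escaping gas = (n_NO/√M_NO) / Σ(n_i/√M_i)
= (4.45/√30.01) / (4.45/√30.01 + 1.48/√46.01) = 0.8123/(0.8123 + 0.2182) = 0.788.

0.788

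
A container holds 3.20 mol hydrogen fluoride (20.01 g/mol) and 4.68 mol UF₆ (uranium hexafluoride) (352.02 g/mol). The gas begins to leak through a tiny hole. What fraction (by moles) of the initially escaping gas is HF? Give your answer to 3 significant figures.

0.741

Each component's effusion rate ∝ (its partial pressure)·(1/√M) ∝ n_i/√M_i.
x_HF(eff) = (n_HF/√M_HF) / (n_HF/√M_HF + n_UF₆/√M_UF₆)
= (3.20/√20.01) / (3.20/√20.01 + 4.68/√352.02) = 0.7154/(0.7154 + 0.2494) = 0.741.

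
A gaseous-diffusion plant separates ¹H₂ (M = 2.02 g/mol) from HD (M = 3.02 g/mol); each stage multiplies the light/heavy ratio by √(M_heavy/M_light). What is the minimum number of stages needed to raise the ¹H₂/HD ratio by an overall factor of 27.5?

17

With α = √(3.02/2.02) per stage, ln α = ½ ln(1.49505) = 0.2011.
Need α^N ≥ 27.5 ⇒ N ≥ ln(27.5) / ln α = 3.314 / 0.2011 = 16.48.
Rounding up, N = 17 stages.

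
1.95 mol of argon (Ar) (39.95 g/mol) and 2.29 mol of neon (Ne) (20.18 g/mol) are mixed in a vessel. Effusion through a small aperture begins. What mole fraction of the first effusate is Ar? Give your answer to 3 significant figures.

The effusion rate of species i is ∝ p_i/√M_i ∝ n_i/√M_i.
x_Ar(eff) = (n_Ar/√M_Ar) / (n_Ar/√M_Ar + n_Ne/√M_Ne)
= (1.95/√39.95) / (1.95/√39.95 + 2.29/√20.18) = 0.3085/(0.3085 + 0.5098) = 0.377.

0.377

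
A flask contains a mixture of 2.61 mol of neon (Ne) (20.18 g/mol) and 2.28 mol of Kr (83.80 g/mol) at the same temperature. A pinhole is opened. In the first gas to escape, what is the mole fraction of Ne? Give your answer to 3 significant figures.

0.700

Each component's effusion rate ∝ (its partial pressure)·(1/√M) ∝ n_i/√M_i.
x_Ne(eff) = (n_Ne/√M_Ne) / (n_Ne/√M_Ne + n_Kr/√M_Kr)
= (2.61/√20.18) / (2.61/√20.18 + 2.28/√83.80) = 0.5810/(0.5810 + 0.2491) = 0.700.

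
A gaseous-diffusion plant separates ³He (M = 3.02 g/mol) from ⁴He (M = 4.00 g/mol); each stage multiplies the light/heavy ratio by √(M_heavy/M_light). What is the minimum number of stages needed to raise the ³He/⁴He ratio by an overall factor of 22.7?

23

Single-stage factor α = √(4.00/3.02), so ln α = ½ ln(1.32450) = 0.1405.
Need α^N ≥ 22.7 ⇒ N ≥ ln(22.7) / ln α = 3.122 / 0.1405 = 22.22.
So at least 23 stages are needed.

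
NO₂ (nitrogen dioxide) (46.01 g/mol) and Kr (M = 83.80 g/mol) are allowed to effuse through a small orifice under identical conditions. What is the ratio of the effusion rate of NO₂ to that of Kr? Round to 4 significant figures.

From Graham's law, rate_NO₂/rate_Kr = √(M_Kr/M_NO₂) = √(83.80/46.01) = √1.821 = 1.350.

1.350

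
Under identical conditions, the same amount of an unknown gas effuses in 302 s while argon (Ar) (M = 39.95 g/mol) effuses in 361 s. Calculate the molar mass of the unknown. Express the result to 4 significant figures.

27.96 g/mol

Graham's law gives t_X/t_Ar = √(M_X/M_Ar).
302/361 = 0.8366 = √(M_X/39.95)
M_X = 39.95 × 0.8366² = 39.95 × 0.6998 = 27.96 g/mol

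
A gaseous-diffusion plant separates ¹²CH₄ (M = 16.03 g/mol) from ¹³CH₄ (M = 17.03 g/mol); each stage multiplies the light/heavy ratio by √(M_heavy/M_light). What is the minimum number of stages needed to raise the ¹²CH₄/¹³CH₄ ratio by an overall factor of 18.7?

97

Per stage α = (17.03/16.03)^(1/2) = 1.06238^0.5, giving ln α = 0.03026.
Need α^N ≥ 18.7 ⇒ N ≥ ln(18.7) / ln α = 2.929 / 0.03026 = 96.79.
So at least 97 stages are needed.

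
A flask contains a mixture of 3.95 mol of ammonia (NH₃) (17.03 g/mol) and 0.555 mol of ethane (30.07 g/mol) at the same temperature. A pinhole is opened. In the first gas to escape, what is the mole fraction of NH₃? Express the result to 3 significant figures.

0.904

Rate_i ∝ x_i/√M_i (Graham's law weighted by mole fraction), so the effusate composition follows n_i/√M_i.
Mole fraction of NH₃ in the effusate = (n_NH₃/√M_NH₃) / (n_NH₃/√M_NH₃ + n_C₂H₆/√M_C₂H₆)
= (3.95/√17.03) / (3.95/√17.03 + 0.555/√30.07) = 0.9572/(0.9572 + 0.1012) = 0.904.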